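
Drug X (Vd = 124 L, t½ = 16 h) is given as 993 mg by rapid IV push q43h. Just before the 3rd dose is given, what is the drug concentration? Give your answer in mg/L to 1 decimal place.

f = (1/2)^(τ/t½) = (1/2)^(43/16) ≈ 0.1552.
C₀ = D/Vd = 993/124 ≈ 8.008 mg/L.
Before the 3rd dose, 2 doses have been given. Superposition: Cmin = C₀·(f + f²).
≈ 8.008 × (0.1552 + 0.0241) ≈ 8.008 × 0.1793 ≈ 1.436 mg/L.

1.4 mg/L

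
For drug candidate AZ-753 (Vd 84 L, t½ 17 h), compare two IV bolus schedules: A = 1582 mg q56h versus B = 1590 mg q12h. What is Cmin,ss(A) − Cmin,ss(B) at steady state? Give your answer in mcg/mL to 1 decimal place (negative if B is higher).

-27.9 mcg/mL

Regimen A: f = (1/2)^(56/17) ≈ 0.1019; Cmin,ss = (1582/84)·f/(1−f) ≈ 2.137 mcg/mL.
Regimen B: f = (1/2)^(12/17) ≈ 0.6131; Cmin,ss = (1590/84)·f/(1−f) ≈ 29.995 mcg/mL.
Difference ≈ 2.137 − 29.995 ≈ -27.858 mcg/mL.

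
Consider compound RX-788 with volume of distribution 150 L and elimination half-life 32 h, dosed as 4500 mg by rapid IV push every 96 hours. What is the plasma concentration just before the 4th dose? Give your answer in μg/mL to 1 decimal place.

f = (1/2)^(τ/t½) = (1/2)^(96/32) ≈ 0.1250.
C₀ = D/Vd = 4500/150 ≈ 30.000 μg/mL.
Before the 4th dose, 3 doses have been given. Superposition: Cmin = C₀·(f + f² + … + f^3).
≈ 30.000 × (0.1250 + 0.0156 + 0.0020) ≈ 30.000 × 0.1426 ≈ 4.278 μg/mL.

4.3 μg/mL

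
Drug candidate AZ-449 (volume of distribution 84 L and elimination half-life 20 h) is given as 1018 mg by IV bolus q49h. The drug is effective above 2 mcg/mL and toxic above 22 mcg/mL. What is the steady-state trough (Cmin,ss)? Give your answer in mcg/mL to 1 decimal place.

k = ln2/t½ = ln2/20 ≈ 0.034657 h⁻¹; fraction remaining f = e^(−kτ) = e^(−0.034657×49) ≈ 0.1830.
Each bolus raises the concentration by D/Vd = 1018/84 ≈ 12.119 mcg/mL.
Steady-state trough Cmin,ss = C₀·f/(1−f) ≈ 12.119 × 0.1830/0.8170 ≈ 2.715 mcg/mL.
Trough 2.7 mcg/mL vs MEC 2 mcg/mL: adequate.

2.7 mcg/mL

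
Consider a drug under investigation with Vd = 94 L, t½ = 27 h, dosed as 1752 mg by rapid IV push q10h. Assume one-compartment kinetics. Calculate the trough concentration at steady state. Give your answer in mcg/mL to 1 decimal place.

63.7 mcg/mL

k = ln2/t½ = ln2/27 ≈ 0.025672 h⁻¹; fraction remaining f = e^(−kτ) = e^(−0.025672×10) ≈ 0.7736.
Single-dose peak C₀ = D/Vd = 1752/94 ≈ 18.638 mcg/mL.
Steady-state trough Cmin,ss = C₀·f/(1−f) ≈ 18.638 × 0.7736/0.2264 ≈ 63.685 mcg/mL.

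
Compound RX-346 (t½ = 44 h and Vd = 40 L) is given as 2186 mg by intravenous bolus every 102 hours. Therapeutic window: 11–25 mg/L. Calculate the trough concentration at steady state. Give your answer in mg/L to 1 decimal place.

13.7 mg/L

Over one 102-h interval, 102/44 ≈ 2.3182 half-lives elapse, leaving f ≈ 0.2005 of each dose.
At steady state, accumulation factor R = 1/(1 − e^(−kτ)) ≈ 1.2508.
Single-dose peak C₀ = D/Vd = 2186/40 ≈ 54.650 mg/L.
Cmax,ss = C₀/(1 − f) ≈ 54.650/0.7995 ≈ 68.355 mg/L.
One interval later, Cmin,ss = Cmax,ss·e^(−kτ) ≈ 68.355 × 0.2005 ≈ 13.705 mg/L.
Trough 13.7 mg/L vs MEC 11 mg/L: adequate.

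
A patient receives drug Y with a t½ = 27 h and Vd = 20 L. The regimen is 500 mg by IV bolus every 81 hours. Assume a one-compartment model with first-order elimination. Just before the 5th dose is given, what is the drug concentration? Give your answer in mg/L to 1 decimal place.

3.6 mg/L

f = (1/2)^(τ/t½) = (1/2)^(81/27) ≈ 0.1250.
C₀ = D/Vd = 500/20 ≈ 25.000 mg/L.
Before the 5th dose, 4 doses have been given. Superposition: Cmin = C₀·(f + f² + … + f^4).
≈ 25.000 × (0.1250 + 0.0156 + 0.0020 + 0.0002) ≈ 25.000 × 0.1428 ≈ 3.570 mg/L.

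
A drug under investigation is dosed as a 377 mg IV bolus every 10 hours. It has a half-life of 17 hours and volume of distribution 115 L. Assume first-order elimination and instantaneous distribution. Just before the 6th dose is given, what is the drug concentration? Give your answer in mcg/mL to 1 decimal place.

f = (1/2)^(τ/t½) = (1/2)^(10/17) ≈ 0.6652.
C₀ = D/Vd = 377/115 ≈ 3.278 mcg/mL.
Before the 6th dose, 5 doses have been given. Superposition: Cmin = C₀·(f + f² + … + f^5).
≈ 3.278 × (0.6652 + 0.4425 + 0.2943 + 0.1958 + 0.1302) ≈ 3.278 × 1.7280 ≈ 5.664 mcg/mL.

5.7 mcg/mL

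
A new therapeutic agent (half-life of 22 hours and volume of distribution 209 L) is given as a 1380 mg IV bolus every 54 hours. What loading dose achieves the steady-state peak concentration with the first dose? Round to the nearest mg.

f = (1/2)^(54/22) ≈ 0.182435; accumulation ratio R = 1/(1−f) ≈ 1.22314.
Loading dose to hit Cmax,ss on first dose: D_load = D_maint·R ≈ 1380 × 1.22314 ≈ 1687.93 mg.

1688 mg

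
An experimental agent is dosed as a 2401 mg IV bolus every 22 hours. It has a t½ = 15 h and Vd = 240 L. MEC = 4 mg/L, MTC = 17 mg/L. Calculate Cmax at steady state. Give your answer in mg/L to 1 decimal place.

Over one 22-h interval, 22/15 ≈ 1.4667 half-lives elapse, leaving f ≈ 0.3618 of each dose.
At steady state, accumulation factor R = 1/(1 − e^(−kτ)) ≈ 1.5669.
Each bolus raises the concentration by D/Vd = 2401/240 ≈ 10.004 mg/L.
Steady-state peak Cmax,ss = C₀·R ≈ 10.004 × 1.5669 ≈ 15.675 mg/L.
Peak 15.7 mg/L vs MTC 17 mg/L: below toxic threshold.

15.7 mg/L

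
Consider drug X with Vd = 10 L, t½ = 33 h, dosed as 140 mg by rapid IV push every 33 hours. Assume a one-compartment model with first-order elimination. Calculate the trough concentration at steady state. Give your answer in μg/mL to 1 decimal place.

14.0 μg/mL

The dosing interval is 1 half-life, so f = 2^(−1) = 0.5.
At steady state, R = 1/(1 − 0.5) = 2/1.
Single-dose peak C₀ = D/Vd = 140/10 = 14 μg/mL.
Steady-state peak Cmax,ss = C₀·R = 14 × 2/1 ≈ 28.000 μg/mL.
Steady-state trough Cmin,ss = Cmax,ss·f ≈ 28.000 × 0.5 ≈ 14.000 μg/mL.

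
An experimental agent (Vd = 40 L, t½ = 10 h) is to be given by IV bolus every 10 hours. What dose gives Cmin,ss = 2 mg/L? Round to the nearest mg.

τ/t½ = 10/10 ≈ 1, so f = (1/2)^(10/10) ≈ 0.500000.
Cmin,ss = (D/Vd)·f/(1−f), so D = Cmin,ss·Vd·(1−f)/f.
D = 2 × 40 × (1−f)/f ≈ 2 × 40 × 1.00000 ≈ 80.00 mg.

80 mg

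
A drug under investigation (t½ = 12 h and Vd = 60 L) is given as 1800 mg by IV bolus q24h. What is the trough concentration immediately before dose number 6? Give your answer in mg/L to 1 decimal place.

f = (1/2)^(τ/t½) = (1/2)^(24/12) ≈ 0.2500.
C₀ = D/Vd = 1800/60 ≈ 30.000 mg/L.
Before the 6th dose, 5 doses have been given. Superposition: Cmin = C₀·(f + f² + … + f^5).
≈ 30.000 × (0.2500 + 0.0625 + 0.0156 + 0.0039 + 0.0010) ≈ 30.000 × 0.3330 ≈ 9.990 mg/L.

10.0 mg/L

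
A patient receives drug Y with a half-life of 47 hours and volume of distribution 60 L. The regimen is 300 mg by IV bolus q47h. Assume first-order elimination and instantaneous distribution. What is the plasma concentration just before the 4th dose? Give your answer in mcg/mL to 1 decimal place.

4.4 mcg/mL

f = (1/2)^(τ/t½) = (1/2)^(47/47) ≈ 0.5000.
C₀ = D/Vd = 300/60 ≈ 5.000 mcg/mL.
Before the 4th dose, 3 doses have been given. Superposition: Cmin = C₀·(f + f² + … + f^3).
≈ 5.000 × (0.5000 + 0.2500 + 0.1250) ≈ 5.000 × 0.8750 ≈ 4.375 mcg/mL.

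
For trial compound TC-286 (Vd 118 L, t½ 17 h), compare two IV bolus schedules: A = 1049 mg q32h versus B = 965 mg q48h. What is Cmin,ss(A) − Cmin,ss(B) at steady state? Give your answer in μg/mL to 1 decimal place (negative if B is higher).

Regimen A: f = (1/2)^(32/17) ≈ 0.2712; Cmin,ss = (1049/118)·f/(1−f) ≈ 3.308 μg/mL.
Regimen B: f = (1/2)^(48/17) ≈ 0.1413; Cmin,ss = (965/118)·f/(1−f) ≈ 1.346 μg/mL.
Difference ≈ 3.308 − 1.346 ≈ 1.962 μg/mL.

2.0 μg/mL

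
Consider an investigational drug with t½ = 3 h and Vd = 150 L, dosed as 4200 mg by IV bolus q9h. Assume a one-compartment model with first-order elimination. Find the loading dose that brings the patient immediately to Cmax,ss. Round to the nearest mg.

4800 mg

f = (1/2)^(9/3) ≈ 0.125000; accumulation ratio R = 1/(1−f) ≈ 1.14286.
Loading dose to hit Cmax,ss on first dose: D_load = D_maint·R ≈ 4200 × 1.14286 ≈ 4800.01 mg.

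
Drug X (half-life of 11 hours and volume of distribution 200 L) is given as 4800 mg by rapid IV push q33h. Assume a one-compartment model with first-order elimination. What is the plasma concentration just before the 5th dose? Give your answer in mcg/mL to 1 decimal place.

3.4 mcg/mL

f = (1/2)^(τ/t½) = (1/2)^(33/11) ≈ 0.1250.
C₀ = D/Vd = 4800/200 ≈ 24.000 mcg/mL.
Before the 5th dose, 4 doses have been given. Superposition: Cmin = C₀·(f + f² + … + f^4).
≈ 24.000 × (0.1250 + 0.0156 + 0.0020 + 0.0002) ≈ 24.000 × 0.1428 ≈ 3.427 mcg/mL.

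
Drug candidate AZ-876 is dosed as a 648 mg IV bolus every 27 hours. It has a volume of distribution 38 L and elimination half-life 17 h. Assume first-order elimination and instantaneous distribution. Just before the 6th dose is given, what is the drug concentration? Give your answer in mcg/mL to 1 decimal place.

8.5 mcg/mL

f = (1/2)^(τ/t½) = (1/2)^(27/17) ≈ 0.3326.
C₀ = D/Vd = 648/38 ≈ 17.053 mcg/mL.
Before the 6th dose, 5 doses have been given. Superposition: Cmin = C₀·(f + f² + … + f^5).
≈ 17.053 × (0.3326 + 0.1106 + 0.0368 + 0.0122 + 0.0041) ≈ 17.053 × 0.4963 ≈ 8.463 mcg/mL.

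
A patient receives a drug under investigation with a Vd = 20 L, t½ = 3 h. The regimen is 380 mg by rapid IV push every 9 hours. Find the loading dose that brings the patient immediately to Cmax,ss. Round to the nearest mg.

f = (1/2)^(9/3) ≈ 0.125000; accumulation ratio R = 1/(1−f) ≈ 1.14286.
Loading dose to hit Cmax,ss on first dose: D_load = D_maint·R ≈ 380 × 1.14286 ≈ 434.29 mg.

434 mg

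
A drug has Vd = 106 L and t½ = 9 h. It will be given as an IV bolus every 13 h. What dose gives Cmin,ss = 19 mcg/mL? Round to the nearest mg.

3467 mg

τ/t½ = 13/9 ≈ 1.4444, so f = (1/2)^(13/9) ≈ 0.367434.
Cmin,ss = (D/Vd)·f/(1−f), so D = Cmin,ss·Vd·(1−f)/f.
D = 19 × 106 × (1−f)/f ≈ 19 × 106 × 1.72158 ≈ 3467.26 mg.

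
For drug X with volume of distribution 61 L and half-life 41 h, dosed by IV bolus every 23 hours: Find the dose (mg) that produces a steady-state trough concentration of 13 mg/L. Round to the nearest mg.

377 mg

τ/t½ = 23/41 ≈ 0.56098, so f = (1/2)^(23/41) ≈ 0.677844.
Cmin,ss = (D/Vd)·f/(1−f), so D = Cmin,ss·Vd·(1−f)/f.
D = 13 × 61 × (1−f)/f ≈ 13 × 61 × 0.47527 ≈ 376.89 mg.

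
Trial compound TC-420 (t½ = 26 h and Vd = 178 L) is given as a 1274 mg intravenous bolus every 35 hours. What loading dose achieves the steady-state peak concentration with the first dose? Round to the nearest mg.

2100 mg

f = (1/2)^(35/26) ≈ 0.393339; accumulation ratio R = 1/(1−f) ≈ 1.64837.
Loading dose to hit Cmax,ss on first dose: D_load = D_maint·R ≈ 1274 × 1.64837 ≈ 2100.02 mg.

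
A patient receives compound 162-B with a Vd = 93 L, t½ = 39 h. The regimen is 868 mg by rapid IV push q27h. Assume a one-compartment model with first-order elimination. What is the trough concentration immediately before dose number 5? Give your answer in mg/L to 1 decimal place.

12.9 mg/L

f = (1/2)^(τ/t½) = (1/2)^(27/39) ≈ 0.6189.
C₀ = D/Vd = 868/93 ≈ 9.333 mg/L.
Before the 5th dose, 4 doses have been given. Superposition: Cmin = C₀·(f + f² + … + f^4).
≈ 9.333 × (0.6189 + 0.3830 + 0.2371 + 0.1467) ≈ 9.333 × 1.3857 ≈ 12.933 mg/L.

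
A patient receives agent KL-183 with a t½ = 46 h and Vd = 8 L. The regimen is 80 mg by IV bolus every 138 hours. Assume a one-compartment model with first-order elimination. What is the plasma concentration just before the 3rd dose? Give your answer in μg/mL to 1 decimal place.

f = (1/2)^(τ/t½) = (1/2)^(138/46) ≈ 0.1250.
C₀ = D/Vd = 80/8 ≈ 10.000 μg/mL.
Before the 3rd dose, 2 doses have been given. Superposition: Cmin = C₀·(f + f²).
≈ 10.000 × (0.1250 + 0.0156) ≈ 10.000 × 0.1406 ≈ 1.406 μg/mL.

1.4 μg/mL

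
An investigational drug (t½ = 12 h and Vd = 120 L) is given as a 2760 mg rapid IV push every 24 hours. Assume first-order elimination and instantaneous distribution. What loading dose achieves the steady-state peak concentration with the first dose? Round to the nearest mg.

f = (1/2)^(24/12) ≈ 0.250000; accumulation ratio R = 1/(1−f) ≈ 1.33333.
Loading dose to hit Cmax,ss on first dose: D_load = D_maint·R ≈ 2760 × 1.33333 ≈ 3679.99 mg.

3680 mg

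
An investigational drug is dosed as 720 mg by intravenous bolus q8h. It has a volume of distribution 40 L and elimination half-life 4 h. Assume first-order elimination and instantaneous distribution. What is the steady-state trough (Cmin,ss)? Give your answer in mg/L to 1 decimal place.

The dosing interval is 2 half-lives, so f = 2^(−2) = 0.25.
Accumulation ratio R = 1/(1 − f) = 1/0.75 = 4/3.
Single-dose peak C₀ = D/Vd = 720/40 = 18 mg/L.
Steady-state peak Cmax,ss = C₀·R = 18 × 4/3 ≈ 24.000 mg/L.
Steady-state trough Cmin,ss = Cmax,ss·f ≈ 24.000 × 0.25 ≈ 6.000 mg/L.

6.0 mg/L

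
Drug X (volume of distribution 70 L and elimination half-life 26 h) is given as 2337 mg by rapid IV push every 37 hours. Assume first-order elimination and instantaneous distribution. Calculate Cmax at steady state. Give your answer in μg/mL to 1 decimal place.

τ/t½ = 37/26 ≈ 1.4231, so fraction remaining f = (1/2)^(37/26) ≈ 0.3729.
At steady state, accumulation factor R = 1/(1 − e^(−kτ)) ≈ 1.5946.
Single-dose peak C₀ = D/Vd = 2337/70 ≈ 33.386 μg/mL.
Steady-state peak Cmax,ss = C₀·R ≈ 33.386 × 1.5946 ≈ 53.237 μg/mL.

53.2 μg/mL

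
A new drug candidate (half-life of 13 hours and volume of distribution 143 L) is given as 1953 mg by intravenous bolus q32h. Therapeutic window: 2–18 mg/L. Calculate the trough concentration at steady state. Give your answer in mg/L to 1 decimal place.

3.0 mg/L

τ/t½ = 32/13 ≈ 2.4615, so fraction remaining f = (1/2)^(32/13) ≈ 0.1816.
Accumulation ratio R = 1/(1 − f) ≈ 1/0.8184 ≈ 1.2219.
Each bolus raises the concentration by D/Vd = 1953/143 ≈ 13.657 mg/L.
Steady-state peak Cmax,ss = C₀·R ≈ 13.657 × 1.2219 ≈ 16.687 mg/L.
One interval later, Cmin,ss = Cmax,ss·e^(−kτ) ≈ 16.687 × 0.1816 ≈ 3.030 mg/L.
Trough 3.0 mg/L vs MEC 2 mg/L: adequate.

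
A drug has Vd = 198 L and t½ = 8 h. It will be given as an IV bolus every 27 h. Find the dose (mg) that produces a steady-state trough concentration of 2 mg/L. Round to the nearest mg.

τ/t½ = 27/8 ≈ 3.375, so f = (1/2)^(27/8) ≈ 0.096388.
Cmin,ss = (D/Vd)·f/(1−f), so D = Cmin,ss·Vd·(1−f)/f.
D = 2 × 198 × (1−f)/f ≈ 2 × 198 × 9.37474 ≈ 3712.40 mg.

3712 mg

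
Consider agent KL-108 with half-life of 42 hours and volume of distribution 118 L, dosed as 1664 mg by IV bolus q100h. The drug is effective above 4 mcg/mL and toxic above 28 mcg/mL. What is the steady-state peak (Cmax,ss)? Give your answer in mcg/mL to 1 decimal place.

17.5 mcg/mL

Over one 100-h interval, 100/42 ≈ 2.381 half-lives elapse, leaving f ≈ 0.1920 of each dose.
At steady state, accumulation factor R = 1/(1 − e^(−kτ)) ≈ 1.2376.
Single-dose peak C₀ = D/Vd = 1664/118 ≈ 14.102 mcg/mL.
Steady-state peak Cmax,ss = C₀·R ≈ 14.102 × 1.2376 ≈ 17.453 mcg/mL.
Peak 17.5 mcg/mL vs MTC 28 mcg/mL: below toxic threshold.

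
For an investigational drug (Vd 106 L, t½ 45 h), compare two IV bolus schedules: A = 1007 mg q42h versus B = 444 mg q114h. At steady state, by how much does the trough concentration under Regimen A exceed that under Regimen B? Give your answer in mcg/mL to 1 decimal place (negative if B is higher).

Regimen A: f = (1/2)^(42/45) ≈ 0.5236; Cmin,ss = (1007/106)·f/(1−f) ≈ 10.441 mcg/mL.
Regimen B: f = (1/2)^(114/45) ≈ 0.1727; Cmin,ss = (444/106)·f/(1−f) ≈ 0.874 mcg/mL.
Difference ≈ 10.441 − 0.874 ≈ 9.567 mcg/mL.

9.6 mcg/mL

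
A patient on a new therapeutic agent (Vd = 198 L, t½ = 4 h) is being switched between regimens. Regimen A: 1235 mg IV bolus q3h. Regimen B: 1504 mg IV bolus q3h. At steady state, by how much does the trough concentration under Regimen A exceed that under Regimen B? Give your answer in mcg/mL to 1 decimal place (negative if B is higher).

Regimen A: f = (1/2)^(3/4) ≈ 0.5946; Cmin,ss = (1235/198)·f/(1−f) ≈ 9.148 mcg/mL.
Regimen B: f = (1/2)^(3/4) ≈ 0.5946; Cmin,ss = (1504/198)·f/(1−f) ≈ 11.141 mcg/mL.
Difference ≈ 9.148 − 11.141 ≈ -1.993 mcg/mL.

-2.0 mcg/mL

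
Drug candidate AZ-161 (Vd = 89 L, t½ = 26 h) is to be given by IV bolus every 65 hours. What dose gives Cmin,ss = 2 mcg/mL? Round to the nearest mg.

829 mg

τ/t½ = 65/26 ≈ 2.5, so f = (1/2)^(65/26) ≈ 0.176777.
Cmin,ss = (D/Vd)·f/(1−f), so D = Cmin,ss·Vd·(1−f)/f.
D = 2 × 89 × (1−f)/f ≈ 2 × 89 × 4.65684 ≈ 828.92 mg.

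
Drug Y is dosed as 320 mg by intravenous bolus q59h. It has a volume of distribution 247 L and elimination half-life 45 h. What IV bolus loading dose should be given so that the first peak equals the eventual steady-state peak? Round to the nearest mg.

536 mg

f = (1/2)^(59/45) ≈ 0.403010; accumulation ratio R = 1/(1−f) ≈ 1.67507.
Loading dose to hit Cmax,ss on first dose: D_load = D_maint·R ≈ 320 × 1.67507 ≈ 536.02 mg.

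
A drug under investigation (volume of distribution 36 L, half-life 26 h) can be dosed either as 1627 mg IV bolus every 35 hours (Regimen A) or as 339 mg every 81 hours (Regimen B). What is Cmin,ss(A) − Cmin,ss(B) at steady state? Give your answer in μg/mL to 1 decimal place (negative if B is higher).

Regimen A: f = (1/2)^(35/26) ≈ 0.3933; Cmin,ss = (1627/36)·f/(1−f) ≈ 29.298 μg/mL.
Regimen B: f = (1/2)^(81/26) ≈ 0.1154; Cmin,ss = (339/36)·f/(1−f) ≈ 1.228 μg/mL.
Difference ≈ 29.298 − 1.228 ≈ 28.070 μg/mL.

28.1 μg/mL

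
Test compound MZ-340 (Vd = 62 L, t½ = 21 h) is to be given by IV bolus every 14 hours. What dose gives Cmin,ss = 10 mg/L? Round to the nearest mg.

364 mg

τ/t½ = 14/21 ≈ 0.66667, so f = (1/2)^(14/21) ≈ 0.629961.
Cmin,ss = (D/Vd)·f/(1−f), so D = Cmin,ss·Vd·(1−f)/f.
D = 10 × 62 × (1−f)/f ≈ 10 × 62 × 0.58740 ≈ 364.19 mg.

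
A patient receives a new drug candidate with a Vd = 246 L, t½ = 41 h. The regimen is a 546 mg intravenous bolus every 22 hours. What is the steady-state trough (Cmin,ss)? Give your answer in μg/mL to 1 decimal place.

4.9 μg/mL

k = ln2/t½ = ln2/41 ≈ 0.016906 h⁻¹; fraction remaining f = e^(−kτ) = e^(−0.016906×22) ≈ 0.6894.
At steady state, accumulation factor R = 1/(1 − e^(−kτ)) ≈ 3.2196.
Each bolus raises the concentration by D/Vd = 546/246 ≈ 2.220 μg/mL.
Steady-state peak Cmax,ss = C₀·R ≈ 2.220 × 3.2196 ≈ 7.148 μg/mL.
Steady-state trough Cmin,ss = Cmax,ss·f ≈ 7.148 × 0.6894 ≈ 4.928 μg/mL.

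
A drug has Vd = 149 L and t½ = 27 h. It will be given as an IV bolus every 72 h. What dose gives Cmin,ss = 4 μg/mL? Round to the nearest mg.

τ/t½ = 72/27 ≈ 2.6667, so f = (1/2)^(72/27) ≈ 0.157490.
Cmin,ss = (D/Vd)·f/(1−f), so D = Cmin,ss·Vd·(1−f)/f.
D = 4 × 149 × (1−f)/f ≈ 4 × 149 × 5.34961 ≈ 3188.37 mg.

3188 mg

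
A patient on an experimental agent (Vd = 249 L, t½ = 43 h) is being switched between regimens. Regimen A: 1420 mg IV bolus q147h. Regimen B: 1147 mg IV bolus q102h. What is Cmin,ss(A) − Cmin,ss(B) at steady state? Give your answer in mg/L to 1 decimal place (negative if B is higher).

Regimen A: f = (1/2)^(147/43) ≈ 0.0935; Cmin,ss = (1420/249)·f/(1−f) ≈ 0.588 mg/L.
Regimen B: f = (1/2)^(102/43) ≈ 0.1932; Cmin,ss = (1147/249)·f/(1−f) ≈ 1.103 mg/L.
Difference ≈ 0.588 − 1.103 ≈ -0.515 mg/L.

-0.5 mg/L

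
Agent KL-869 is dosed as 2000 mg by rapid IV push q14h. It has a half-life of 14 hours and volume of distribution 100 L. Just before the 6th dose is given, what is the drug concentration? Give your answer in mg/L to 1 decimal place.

f = (1/2)^(τ/t½) = (1/2)^(14/14) ≈ 0.5000.
C₀ = D/Vd = 2000/100 ≈ 20.000 mg/L.
Before the 6th dose, 5 doses have been given. Superposition: Cmin = C₀·(f + f² + … + f^5).
≈ 20.000 × (0.5000 + 0.2500 + 0.1250 + 0.0625 + 0.0313) ≈ 20.000 × 0.9688 ≈ 19.376 mg/L.

19.4 mg/L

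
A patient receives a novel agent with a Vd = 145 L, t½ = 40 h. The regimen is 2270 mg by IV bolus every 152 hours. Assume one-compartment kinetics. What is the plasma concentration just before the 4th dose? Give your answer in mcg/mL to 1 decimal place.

1.2 mcg/mL

f = (1/2)^(τ/t½) = (1/2)^(152/40) ≈ 0.0718.
C₀ = D/Vd = 2270/145 ≈ 15.655 mcg/mL.
Before the 4th dose, 3 doses have been given. Superposition: Cmin = C₀·(f + f² + … + f^3).
≈ 15.655 × (0.0718 + 0.0052 + 0.0004) ≈ 15.655 × 0.0774 ≈ 1.212 mcg/mL.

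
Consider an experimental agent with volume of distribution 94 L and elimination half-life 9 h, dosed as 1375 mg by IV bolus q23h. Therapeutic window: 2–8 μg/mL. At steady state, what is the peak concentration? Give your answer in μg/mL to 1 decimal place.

17.6 μg/mL

τ/t½ = 23/9 ≈ 2.5556, so fraction remaining f = (1/2)^(23/9) ≈ 0.1701.
Accumulation ratio R = 1/(1 − f) ≈ 1/0.8299 ≈ 1.2050.
Each bolus raises the concentration by D/Vd = 1375/94 ≈ 14.628 μg/mL.
Steady-state peak Cmax,ss = C₀·R ≈ 14.628 × 1.2050 ≈ 17.627 μg/mL.
Peak 17.6 μg/mL vs MTC 8 μg/mL: exceeds toxic threshold.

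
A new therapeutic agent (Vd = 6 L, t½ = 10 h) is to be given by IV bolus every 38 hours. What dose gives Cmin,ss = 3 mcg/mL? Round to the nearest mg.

τ/t½ = 38/10 ≈ 3.8, so f = (1/2)^(38/10) ≈ 0.071794.
Cmin,ss = (D/Vd)·f/(1−f), so D = Cmin,ss·Vd·(1−f)/f.
D = 3 × 6 × (1−f)/f ≈ 3 × 6 × 12.92874 ≈ 232.72 mg.

233 mg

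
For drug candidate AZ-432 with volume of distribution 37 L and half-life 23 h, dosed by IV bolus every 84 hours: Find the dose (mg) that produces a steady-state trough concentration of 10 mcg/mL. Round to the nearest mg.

τ/t½ = 84/23 ≈ 3.6522, so f = (1/2)^(84/23) ≈ 0.079540.
Cmin,ss = (D/Vd)·f/(1−f), so D = Cmin,ss·Vd·(1−f)/f.
D = 10 × 37 × (1−f)/f ≈ 10 × 37 × 11.57229 ≈ 4281.75 mg.

4282 mg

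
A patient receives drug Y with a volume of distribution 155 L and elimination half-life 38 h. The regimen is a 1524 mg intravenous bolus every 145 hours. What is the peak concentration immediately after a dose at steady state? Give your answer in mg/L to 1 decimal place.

Over one 145-h interval, 145/38 ≈ 3.8158 half-lives elapse, leaving f ≈ 0.0710 of each dose.
At steady state, accumulation factor R = 1/(1 − e^(−kτ)) ≈ 1.0764.
Single-dose peak C₀ = D/Vd = 1524/155 ≈ 9.832 mg/L.
Cmax,ss = C₀/(1 − f) ≈ 9.832/0.9290 ≈ 10.583 mg/L.

10.6 mg/L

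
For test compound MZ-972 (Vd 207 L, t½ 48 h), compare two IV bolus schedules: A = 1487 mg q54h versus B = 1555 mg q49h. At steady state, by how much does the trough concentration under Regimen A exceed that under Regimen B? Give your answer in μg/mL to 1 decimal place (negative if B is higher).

-1.2 μg/mL

Regimen A: f = (1/2)^(54/48) ≈ 0.4585; Cmin,ss = (1487/207)·f/(1−f) ≈ 6.082 μg/mL.
Regimen B: f = (1/2)^(49/48) ≈ 0.4928; Cmin,ss = (1555/207)·f/(1−f) ≈ 7.299 μg/mL.
Difference ≈ 6.082 − 7.299 ≈ -1.217 μg/mL.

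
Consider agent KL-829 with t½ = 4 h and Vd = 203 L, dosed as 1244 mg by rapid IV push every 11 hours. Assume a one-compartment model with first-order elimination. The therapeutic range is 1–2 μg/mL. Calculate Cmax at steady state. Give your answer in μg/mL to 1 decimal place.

7.2 μg/mL

k = ln2/t½ = ln2/4 ≈ 0.173287 h⁻¹; fraction remaining f = e^(−kτ) = e^(−0.173287×11) ≈ 0.1487.
Accumulation ratio R = 1/(1 − f) ≈ 1/0.8513 ≈ 1.1747.
Single-dose peak C₀ = D/Vd = 1244/203 ≈ 6.128 μg/mL.
Steady-state peak Cmax,ss = C₀·R ≈ 6.128 × 1.1747 ≈ 7.199 μg/mL.
Peak 7.2 μg/mL vs MTC 2 μg/mL: exceeds toxic threshold.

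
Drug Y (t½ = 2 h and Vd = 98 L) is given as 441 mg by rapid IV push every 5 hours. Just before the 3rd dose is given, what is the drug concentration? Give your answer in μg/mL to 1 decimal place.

0.9 μg/mL

f = (1/2)^(τ/t½) = (1/2)^(5/2) ≈ 0.1768.
C₀ = D/Vd = 441/98 ≈ 4.500 μg/mL.
Before the 3rd dose, 2 doses have been given. Superposition: Cmin = C₀·(f + f²).
≈ 4.500 × (0.1768 + 0.0313) ≈ 4.500 × 0.2081 ≈ 0.936 μg/mL.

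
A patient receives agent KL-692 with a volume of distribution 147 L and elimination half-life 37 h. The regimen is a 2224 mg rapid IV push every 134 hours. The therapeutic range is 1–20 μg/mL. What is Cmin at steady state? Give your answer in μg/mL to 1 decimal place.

τ/t½ = 134/37 ≈ 3.6216, so fraction remaining f = (1/2)^(134/37) ≈ 0.0812.
Each bolus raises the concentration by D/Vd = 2224/147 ≈ 15.129 μg/mL.
Steady-state trough Cmin,ss = C₀·f/(1−f) ≈ 15.129 × 0.0812/0.9188 ≈ 1.337 μg/mL.
Trough 1.3 μg/mL vs MEC 1 μg/mL: adequate.

1.3 μg/mL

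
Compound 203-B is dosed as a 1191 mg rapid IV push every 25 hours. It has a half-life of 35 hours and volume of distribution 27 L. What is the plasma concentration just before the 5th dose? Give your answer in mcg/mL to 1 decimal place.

f = (1/2)^(τ/t½) = (1/2)^(25/35) ≈ 0.6095.
C₀ = D/Vd = 1191/27 ≈ 44.111 mcg/mL.
Before the 5th dose, 4 doses have been given. Superposition: Cmin = C₀·(f + f² + … + f^4).
≈ 44.111 × (0.6095 + 0.3715 + 0.2264 + 0.1380) ≈ 44.111 × 1.3454 ≈ 59.347 mcg/mL.

59.3 mcg/mL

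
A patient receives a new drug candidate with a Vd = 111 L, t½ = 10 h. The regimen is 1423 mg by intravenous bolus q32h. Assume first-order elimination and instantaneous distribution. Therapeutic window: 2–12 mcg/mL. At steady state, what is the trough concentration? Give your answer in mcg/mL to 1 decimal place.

1.6 mcg/mL

τ/t½ = 32/10 ≈ 3.2, so fraction remaining f = (1/2)^(32/10) ≈ 0.1088.
Single-dose peak C₀ = D/Vd = 1423/111 ≈ 12.820 mcg/mL.
Steady-state trough Cmin,ss = C₀·f/(1−f) ≈ 12.820 × 0.1088/0.8912 ≈ 1.565 mcg/mL.
Trough 1.6 mcg/mL vs MEC 2 mcg/mL: subtherapeutic.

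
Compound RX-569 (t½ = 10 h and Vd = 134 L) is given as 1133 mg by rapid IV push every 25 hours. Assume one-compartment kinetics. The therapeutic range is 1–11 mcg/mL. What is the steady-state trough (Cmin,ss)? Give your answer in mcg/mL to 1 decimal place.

k = ln2/t½ = ln2/10 ≈ 0.069315 h⁻¹; fraction remaining f = e^(−kτ) = e^(−0.069315×25) ≈ 0.1768.
Each bolus raises the concentration by D/Vd = 1133/134 ≈ 8.455 mcg/mL.
Steady-state trough Cmin,ss = C₀·f/(1−f) ≈ 8.455 × 0.1768/0.8232 ≈ 1.816 mcg/mL.
Trough 1.8 mcg/mL vs MEC 1 mcg/mL: adequate.

1.8 mcg/mL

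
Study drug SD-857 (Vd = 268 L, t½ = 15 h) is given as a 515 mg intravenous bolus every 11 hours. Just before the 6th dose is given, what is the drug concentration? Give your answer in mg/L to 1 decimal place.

2.7 mg/L

f = (1/2)^(τ/t½) = (1/2)^(11/15) ≈ 0.6015.
C₀ = D/Vd = 515/268 ≈ 1.922 mg/L.
Before the 6th dose, 5 doses have been given. Superposition: Cmin = C₀·(f + f² + … + f^5).
≈ 1.922 × (0.6015 + 0.3618 + 0.2176 + 0.1309 + 0.0787) ≈ 1.922 × 1.3905 ≈ 2.673 mg/L.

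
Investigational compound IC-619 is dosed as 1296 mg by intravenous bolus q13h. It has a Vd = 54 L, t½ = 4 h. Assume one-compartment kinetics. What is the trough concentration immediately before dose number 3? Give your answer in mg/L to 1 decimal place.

f = (1/2)^(τ/t½) = (1/2)^(13/4) ≈ 0.1051.
C₀ = D/Vd = 1296/54 ≈ 24.000 mg/L.
Before the 3rd dose, 2 doses have been given. Superposition: Cmin = C₀·(f + f²).
≈ 24.000 × (0.1051 + 0.0110) ≈ 24.000 × 0.1161 ≈ 2.786 mg/L.

2.8 mg/L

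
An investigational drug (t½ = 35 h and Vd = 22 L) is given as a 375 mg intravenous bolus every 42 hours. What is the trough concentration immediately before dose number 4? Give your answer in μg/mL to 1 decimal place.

f = (1/2)^(τ/t½) = (1/2)^(42/35) ≈ 0.4353.
C₀ = D/Vd = 375/22 ≈ 17.045 μg/mL.
Before the 4th dose, 3 doses have been given. Superposition: Cmin = C₀·(f + f² + … + f^3).
≈ 17.045 × (0.4353 + 0.1895 + 0.0825) ≈ 17.045 × 0.7073 ≈ 12.056 μg/mL.

12.1 μg/mL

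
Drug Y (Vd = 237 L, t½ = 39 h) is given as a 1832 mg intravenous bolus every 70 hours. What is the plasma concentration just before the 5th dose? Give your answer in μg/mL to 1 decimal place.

3.1 μg/mL

f = (1/2)^(τ/t½) = (1/2)^(70/39) ≈ 0.2882.
C₀ = D/Vd = 1832/237 ≈ 7.730 μg/mL.
Before the 5th dose, 4 doses have been given. Superposition: Cmin = C₀·(f + f² + … + f^4).
≈ 7.730 × (0.2882 + 0.0831 + 0.0239 + 0.0069) ≈ 7.730 × 0.4021 ≈ 3.108 μg/mL.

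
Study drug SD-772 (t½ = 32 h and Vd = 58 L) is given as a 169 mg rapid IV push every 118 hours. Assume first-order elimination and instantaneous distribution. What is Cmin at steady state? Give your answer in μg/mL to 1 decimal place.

0.2 μg/mL

Over one 118-h interval, 118/32 ≈ 3.6875 half-lives elapse, leaving f ≈ 0.0776 of each dose.
At steady state, accumulation factor R = 1/(1 − e^(−kτ)) ≈ 1.0841.
Single-dose peak C₀ = D/Vd = 169/58 ≈ 2.914 μg/mL.
Cmax,ss = C₀/(1 − f) ≈ 2.914/0.9224 ≈ 3.159 μg/mL.
Steady-state trough Cmin,ss = Cmax,ss·f ≈ 3.159 × 0.0776 ≈ 0.245 μg/mL.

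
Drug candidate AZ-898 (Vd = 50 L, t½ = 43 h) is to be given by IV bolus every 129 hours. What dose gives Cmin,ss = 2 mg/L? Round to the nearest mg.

τ/t½ = 129/43 ≈ 3, so f = (1/2)^(129/43) ≈ 0.125000.
Cmin,ss = (D/Vd)·f/(1−f), so D = Cmin,ss·Vd·(1−f)/f.
D = 2 × 50 × (1−f)/f ≈ 2 × 50 × 7.00000 ≈ 700.00 mg.

700 mg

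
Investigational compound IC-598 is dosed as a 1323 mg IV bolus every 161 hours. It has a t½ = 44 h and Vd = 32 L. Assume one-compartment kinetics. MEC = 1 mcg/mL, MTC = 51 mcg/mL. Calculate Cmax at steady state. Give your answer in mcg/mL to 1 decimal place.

Over one 161-h interval, 161/44 ≈ 3.6591 half-lives elapse, leaving f ≈ 0.0792 of each dose.
Accumulation ratio R = 1/(1 − f) ≈ 1/0.9208 ≈ 1.0860.
Each bolus raises the concentration by D/Vd = 1323/32 ≈ 41.344 mcg/mL.
Cmax,ss = C₀/(1 − f) ≈ 41.344/0.9208 ≈ 44.900 mcg/mL.
Peak 44.9 mcg/mL vs MTC 51 mcg/mL: below toxic threshold.

44.9 mcg/mL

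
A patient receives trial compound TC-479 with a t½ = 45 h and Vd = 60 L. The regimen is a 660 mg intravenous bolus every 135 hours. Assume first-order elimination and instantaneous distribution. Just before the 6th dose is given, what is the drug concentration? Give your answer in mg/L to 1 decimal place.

f = (1/2)^(τ/t½) = (1/2)^(135/45) ≈ 0.1250.
C₀ = D/Vd = 660/60 ≈ 11.000 mg/L.
Before the 6th dose, 5 doses have been given. Superposition: Cmin = C₀·(f + f² + … + f^5).
≈ 11.000 × (0.1250 + 0.0156 + 0.0020 + 0.0002 + 0.0000) ≈ 11.000 × 0.1428 ≈ 1.571 mg/L.

1.6 mg/L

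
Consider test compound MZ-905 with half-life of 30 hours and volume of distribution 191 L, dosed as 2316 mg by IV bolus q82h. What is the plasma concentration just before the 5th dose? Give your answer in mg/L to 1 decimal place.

f = (1/2)^(τ/t½) = (1/2)^(82/30) ≈ 0.1504.
C₀ = D/Vd = 2316/191 ≈ 12.126 mg/L.
Before the 5th dose, 4 doses have been given. Superposition: Cmin = C₀·(f + f² + … + f^4).
≈ 12.126 × (0.1504 + 0.0226 + 0.0034 + 0.0005) ≈ 12.126 × 0.1769 ≈ 2.145 mg/L.

2.1 mg/L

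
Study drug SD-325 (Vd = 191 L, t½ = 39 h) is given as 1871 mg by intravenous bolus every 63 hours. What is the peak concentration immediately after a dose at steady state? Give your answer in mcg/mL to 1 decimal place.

Over one 63-h interval, 63/39 ≈ 1.6154 half-lives elapse, leaving f ≈ 0.3264 of each dose.
At steady state, accumulation factor R = 1/(1 − e^(−kτ)) ≈ 1.4846.
Single-dose peak C₀ = D/Vd = 1871/191 ≈ 9.796 mcg/mL.
Steady-state peak Cmax,ss = C₀·R ≈ 9.796 × 1.4846 ≈ 14.543 mcg/mL.

14.5 mcg/mL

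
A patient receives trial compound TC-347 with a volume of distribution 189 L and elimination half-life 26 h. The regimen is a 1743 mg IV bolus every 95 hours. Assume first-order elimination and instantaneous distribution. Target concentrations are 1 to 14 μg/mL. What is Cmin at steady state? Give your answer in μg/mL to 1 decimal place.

τ/t½ = 95/26 ≈ 3.6538, so fraction remaining f = (1/2)^(95/26) ≈ 0.0794.
Single-dose peak C₀ = D/Vd = 1743/189 ≈ 9.222 μg/mL.
Steady-state trough Cmin,ss = C₀·f/(1−f) ≈ 9.222 × 0.0794/0.9206 ≈ 0.795 μg/mL.
Trough 0.8 μg/mL vs MEC 1 μg/mL: subtherapeutic.

0.8 μg/mL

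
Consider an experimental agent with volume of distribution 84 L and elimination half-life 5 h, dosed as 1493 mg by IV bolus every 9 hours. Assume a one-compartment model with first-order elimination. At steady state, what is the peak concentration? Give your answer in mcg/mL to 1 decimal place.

k = ln2/t½ = ln2/5 ≈ 0.138629 h⁻¹; fraction remaining f = e^(−kτ) = e^(−0.138629×9) ≈ 0.2872.
Accumulation ratio R = 1/(1 − f) ≈ 1/0.7128 ≈ 1.4029.
Each bolus raises the concentration by D/Vd = 1493/84 ≈ 17.774 mcg/mL.
Cmax,ss = C₀/(1 − f) ≈ 17.774/0.7128 ≈ 24.935 mcg/mL.

24.9 mcg/mL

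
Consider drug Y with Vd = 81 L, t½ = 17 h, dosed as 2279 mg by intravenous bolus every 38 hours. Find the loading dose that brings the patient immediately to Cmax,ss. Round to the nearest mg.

2894 mg

f = (1/2)^(38/17) ≈ 0.212378; accumulation ratio R = 1/(1−f) ≈ 1.26964.
Loading dose to hit Cmax,ss on first dose: D_load = D_maint·R ≈ 2279 × 1.26964 ≈ 2893.51 mg.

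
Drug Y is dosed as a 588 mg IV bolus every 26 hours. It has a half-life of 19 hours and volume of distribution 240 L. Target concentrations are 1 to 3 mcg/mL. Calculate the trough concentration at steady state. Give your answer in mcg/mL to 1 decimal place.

1.5 mcg/mL

k = ln2/t½ = ln2/19 ≈ 0.036481 h⁻¹; fraction remaining f = e^(−kτ) = e^(−0.036481×26) ≈ 0.3873.
At steady state, accumulation factor R = 1/(1 − e^(−kτ)) ≈ 1.6321.
Each bolus raises the concentration by D/Vd = 588/240 ≈ 2.450 mcg/mL.
Steady-state peak Cmax,ss = C₀·R ≈ 2.450 × 1.6321 ≈ 3.999 mcg/mL.
Steady-state trough Cmin,ss = Cmax,ss·f ≈ 3.999 × 0.3873 ≈ 1.549 mcg/mL.
Trough 1.5 mcg/mL vs MEC 1 mcg/mL: adequate.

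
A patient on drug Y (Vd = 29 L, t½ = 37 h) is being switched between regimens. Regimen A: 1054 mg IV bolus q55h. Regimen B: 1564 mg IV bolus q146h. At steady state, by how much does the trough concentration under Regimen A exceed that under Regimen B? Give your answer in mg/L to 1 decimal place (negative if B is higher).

Regimen A: f = (1/2)^(55/37) ≈ 0.3569; Cmin,ss = (1054/29)·f/(1−f) ≈ 20.170 mg/L.
Regimen B: f = (1/2)^(146/37) ≈ 0.0649; Cmin,ss = (1564/29)·f/(1−f) ≈ 3.743 mg/L.
Difference ≈ 20.170 − 3.743 ≈ 16.427 mg/L.

16.4 mg/L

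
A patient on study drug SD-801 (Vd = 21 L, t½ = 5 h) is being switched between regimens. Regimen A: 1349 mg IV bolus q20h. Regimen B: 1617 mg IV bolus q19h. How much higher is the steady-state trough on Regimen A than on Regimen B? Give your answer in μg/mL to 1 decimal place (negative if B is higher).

-1.7 μg/mL

Regimen A: f = (1/2)^(20/5) ≈ 0.0625; Cmin,ss = (1349/21)·f/(1−f) ≈ 4.283 μg/mL.
Regimen B: f = (1/2)^(19/5) ≈ 0.0718; Cmin,ss = (1617/21)·f/(1−f) ≈ 5.956 μg/mL.
Difference ≈ 4.283 − 5.956 ≈ -1.673 μg/mL.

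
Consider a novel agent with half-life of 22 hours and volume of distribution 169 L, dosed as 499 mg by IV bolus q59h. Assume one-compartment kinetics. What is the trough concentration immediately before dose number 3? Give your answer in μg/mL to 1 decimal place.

f = (1/2)^(τ/t½) = (1/2)^(59/22) ≈ 0.1558.
C₀ = D/Vd = 499/169 ≈ 2.953 μg/mL.
Before the 3rd dose, 2 doses have been given. Superposition: Cmin = C₀·(f + f²).
≈ 2.953 × (0.1558 + 0.0243) ≈ 2.953 × 0.1801 ≈ 0.532 μg/mL.

0.5 μg/mL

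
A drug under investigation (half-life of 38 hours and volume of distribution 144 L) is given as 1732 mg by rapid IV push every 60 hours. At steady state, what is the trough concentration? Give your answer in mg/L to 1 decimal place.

6.1 mg/L

τ/t½ = 60/38 ≈ 1.5789, so fraction remaining f = (1/2)^(60/38) ≈ 0.3347.
Accumulation ratio R = 1/(1 − f) ≈ 1/0.6653 ≈ 1.5031.
Each bolus raises the concentration by D/Vd = 1732/144 ≈ 12.028 mg/L.
Steady-state peak Cmax,ss = C₀·R ≈ 12.028 × 1.5031 ≈ 18.079 mg/L.
One interval later, Cmin,ss = Cmax,ss·e^(−kτ) ≈ 18.079 × 0.3347 ≈ 6.051 mg/L.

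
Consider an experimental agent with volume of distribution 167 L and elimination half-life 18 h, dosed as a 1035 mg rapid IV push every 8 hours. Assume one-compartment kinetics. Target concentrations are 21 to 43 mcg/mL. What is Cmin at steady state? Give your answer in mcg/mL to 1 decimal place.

Over one 8-h interval, 8/18 ≈ 0.44444 half-lives elapse, leaving f ≈ 0.7349 of each dose.
Accumulation ratio R = 1/(1 − f) ≈ 1/0.2651 ≈ 3.7722.
Single-dose peak C₀ = D/Vd = 1035/167 ≈ 6.198 mcg/mL.
Cmax,ss = C₀/(1 − f) ≈ 6.198/0.2651 ≈ 23.380 mcg/mL.
One interval later, Cmin,ss = Cmax,ss·e^(−kτ) ≈ 23.380 × 0.7349 ≈ 17.182 mcg/mL.
Trough 17.2 mcg/mL vs MEC 21 mcg/mL: subtherapeutic.

17.2 mcg/mL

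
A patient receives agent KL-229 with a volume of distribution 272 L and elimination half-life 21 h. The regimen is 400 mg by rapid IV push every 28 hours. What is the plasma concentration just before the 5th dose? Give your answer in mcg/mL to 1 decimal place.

f = (1/2)^(τ/t½) = (1/2)^(28/21) ≈ 0.3969.
C₀ = D/Vd = 400/272 ≈ 1.471 mcg/mL.
Before the 5th dose, 4 doses have been given. Superposition: Cmin = C₀·(f + f² + … + f^4).
≈ 1.471 × (0.3969 + 0.1575 + 0.0625 + 0.0248) ≈ 1.471 × 0.6417 ≈ 0.944 mcg/mL.

0.9 mcg/mL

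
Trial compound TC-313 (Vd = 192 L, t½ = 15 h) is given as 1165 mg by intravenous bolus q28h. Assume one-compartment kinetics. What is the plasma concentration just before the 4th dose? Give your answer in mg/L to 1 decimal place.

f = (1/2)^(τ/t½) = (1/2)^(28/15) ≈ 0.2742.
C₀ = D/Vd = 1165/192 ≈ 6.068 mg/L.
Before the 4th dose, 3 doses have been given. Superposition: Cmin = C₀·(f + f² + … + f^3).
≈ 6.068 × (0.2742 + 0.0752 + 0.0206) ≈ 6.068 × 0.3700 ≈ 2.245 mg/L.

2.2 mg/L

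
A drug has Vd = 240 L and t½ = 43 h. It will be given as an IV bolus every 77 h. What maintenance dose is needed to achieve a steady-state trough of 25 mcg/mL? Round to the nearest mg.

14759 mg

τ/t½ = 77/43 ≈ 1.7907, so f = (1/2)^(77/43) ≈ 0.289032.
Cmin,ss = (D/Vd)·f/(1−f), so D = Cmin,ss·Vd·(1−f)/f.
D = 25 × 240 × (1−f)/f ≈ 25 × 240 × 2.45982 ≈ 14758.92 mg.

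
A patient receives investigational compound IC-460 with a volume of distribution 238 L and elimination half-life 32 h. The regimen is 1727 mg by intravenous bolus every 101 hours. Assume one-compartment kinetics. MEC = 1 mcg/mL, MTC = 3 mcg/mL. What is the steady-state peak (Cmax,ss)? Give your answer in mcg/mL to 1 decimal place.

Over one 101-h interval, 101/32 ≈ 3.1562 half-lives elapse, leaving f ≈ 0.1122 of each dose.
Accumulation ratio R = 1/(1 − f) ≈ 1/0.8878 ≈ 1.1264.
Single-dose peak C₀ = D/Vd = 1727/238 ≈ 7.256 mcg/mL.
Steady-state peak Cmax,ss = C₀·R ≈ 7.256 × 1.1264 ≈ 8.173 mcg/mL.
Peak 8.2 mcg/mL vs MTC 3 mcg/mL: exceeds toxic threshold.

8.2 mcg/mL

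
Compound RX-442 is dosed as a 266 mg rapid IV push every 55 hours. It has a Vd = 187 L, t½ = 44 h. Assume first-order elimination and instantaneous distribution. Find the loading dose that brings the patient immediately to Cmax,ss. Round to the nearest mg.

f = (1/2)^(55/44) ≈ 0.420448; accumulation ratio R = 1/(1−f) ≈ 1.72547.
Loading dose to hit Cmax,ss on first dose: D_load = D_maint·R ≈ 266 × 1.72547 ≈ 458.98 mg.

459 mg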